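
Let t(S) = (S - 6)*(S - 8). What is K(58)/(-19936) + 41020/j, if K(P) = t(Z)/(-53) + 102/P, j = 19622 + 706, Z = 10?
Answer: 3206299781/1588987488 ≈ 2.0178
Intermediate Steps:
t(S) = (-8 + S)*(-6 + S) (t(S) = (-6 + S)*(-8 + S) = (-8 + S)*(-6 + S))
j = 20328
K(P) = -8/53 + 102/P (K(P) = (48 + 10² - 14*10)/(-53) + 102/P = (48 + 100 - 140)*(-1/53) + 102/P = 8*(-1/53) + 102/P = -8/53 + 102/P)
K(58)/(-19936) + 41020/j = (-8/53 + 102/58)/(-19936) + 41020/20328 = (-8/53 + 102*(1/58))*(-1/19936) + 41020*(1/20328) = (-8/53 + 51/29)*(-1/19936) + 1465/726 = (2471/1537)*(-1/19936) + 1465/726 = -353/4377376 + 1465/726 = 3206299781/1588987488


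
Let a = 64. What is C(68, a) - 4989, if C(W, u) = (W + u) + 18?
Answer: -4839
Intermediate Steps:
C(W, u) = 18 + W + u
C(68, a) - 4989 = (18 + 68 + 64) - 4989 = 150 - 4989 = -4839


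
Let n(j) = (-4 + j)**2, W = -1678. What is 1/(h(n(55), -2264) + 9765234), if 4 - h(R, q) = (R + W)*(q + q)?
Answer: 1/13944582 ≈ 7.1712e-8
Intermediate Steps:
h(R, q) = 4 - 2*q*(-1678 + R) (h(R, q) = 4 - (R - 1678)*(q + q) = 4 - (-1678 + R)*2*q = 4 - 2*q*(-1678 + R))
1/(h(n(55), -2264) + 9765234) = 1/((4 + 3356*(-2264) - 2*(-4 + 55)**2*(-2264)) + 9765234) = 1/((4 - 7597984 - 2*51**2*(-2264)) + 9765234) = 1/((4 - 7597984 - 2*2601*(-2264)) + 9765234) = 1/((4 - 7597984 + 11777328) + 9765234) = 1/(4179348 + 9765234) = 1/13944582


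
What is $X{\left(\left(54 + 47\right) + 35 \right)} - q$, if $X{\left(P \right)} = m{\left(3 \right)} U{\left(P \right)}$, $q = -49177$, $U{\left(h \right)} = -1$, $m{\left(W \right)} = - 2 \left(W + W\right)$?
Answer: $49189$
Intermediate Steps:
$m{\left(W \right)} = - 4 W$ ($m{\left(W \right)} = - 2 \cdot 2 W = - 4 W$)
$X{\left(P \right)} = 12$ ($X{\left(P \right)} = \left(-4\right) 3 \left(-1\right) = \left(-12\right) \left(-1\right) = 12$)
$X{\left(\left(54 + 47\right) + 35 \right)} - q = 12 - -49177 = 12 + 49177 = 49189$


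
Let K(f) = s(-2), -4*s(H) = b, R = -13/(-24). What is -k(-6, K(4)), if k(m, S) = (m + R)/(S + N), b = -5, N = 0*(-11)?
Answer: 131/30 ≈ 4.3667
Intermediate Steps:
N = 0
R = 13/24 (R = -13*(-1/24) = 13/24 ≈ 0.54167)
s(H) = 5/4 (s(H) = -¼*(-5) = 5/4)
K(f) = 5/4
k(m, S) = (13/24 + m)/S (k(m, S) = (m + 13/24)/(S + 0) = (13/24 + m)/S)
-k(-6, K(4)) = -(13/24 - 6)/5/4 = -4*(-131)/(5*24) = -1*(-131/30) = 131/30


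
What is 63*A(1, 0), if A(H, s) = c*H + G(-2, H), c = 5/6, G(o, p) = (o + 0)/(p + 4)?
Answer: 273/10 ≈ 27.300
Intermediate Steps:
G(o, p) = o/(4 + p)
c = ⅚ (c = 5*(⅙) = ⅚ ≈ 0.83333)
A(H, s) = -2/(4 + H) + 5*H/6 (A(H, s) = 5*H/6 - 2/(4 + H) = -2/(4 + H) + 5*H/6)
63*A(1, 0) = 63*((-12 + 5*1*(4 + 1))/(6*(4 + 1))) = 63*((⅙)*(-12 + 5*1*5)/5) = 63*((⅙)*(⅕)*(-12 + 25)) = 63*((⅙)*(⅕)*13) = 63*(13/30) = 273/10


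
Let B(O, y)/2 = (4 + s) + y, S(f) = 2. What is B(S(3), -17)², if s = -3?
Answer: 1024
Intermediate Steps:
B(O, y) = 2 + 2*y (B(O, y) = 2*((4 - 3) + y) = 2*(1 + y) = 2 + 2*y)
B(S(3), -17)² = (2 + 2*(-17))² = (2 - 34)² = (-32)² = 1024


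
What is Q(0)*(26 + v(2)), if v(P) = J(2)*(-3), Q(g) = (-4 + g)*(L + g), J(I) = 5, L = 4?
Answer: -176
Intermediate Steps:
Q(g) = (-4 + g)*(4 + g)
v(P) = -15 (v(P) = 5*(-3) = -15)
Q(0)*(26 + v(2)) = (-16 + 0²)*(26 - 15) = (-16 + 0)*11 = -16*11 = -176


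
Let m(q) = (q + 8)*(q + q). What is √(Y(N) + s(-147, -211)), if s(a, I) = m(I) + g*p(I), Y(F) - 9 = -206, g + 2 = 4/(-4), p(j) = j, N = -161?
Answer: √86102 ≈ 293.43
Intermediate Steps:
g = -3 (g = -2 + 4/(-4) = -2 + 4*(-¼) = -2 - 1 = -3)
Y(F) = -197 (Y(F) = 9 - 206 = -197)
m(q) = 2*q*(8 + q) (m(q) = (8 + q)*(2*q) = 2*q*(8 + q))
s(a, I) = -3*I + 2*I*(8 + I) (s(a, I) = 2*I*(8 + I) - 3*I = -3*I + 2*I*(8 + I))
√(Y(N) + s(-147, -211)) = √(-197 - 211*(13 + 2*(-211))) = √(-197 - 211*(13 - 422)) = √(-197 - 211*(-409)) = √(-197 + 86299) = √86102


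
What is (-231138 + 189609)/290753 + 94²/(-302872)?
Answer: -3786766199/22015235654 ≈ -0.17201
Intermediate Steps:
(-231138 + 189609)/290753 + 94²/(-302872) = -41529*1/290753 + 8836*(-1/302872) = -41529/290753 - 2209/75718 = -3786766199/22015235654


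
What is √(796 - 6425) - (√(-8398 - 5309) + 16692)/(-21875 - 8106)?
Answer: 16692/29981 + I*√5629 + 3*I*√1523/29981 ≈ 0.55675 + 75.031*I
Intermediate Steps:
√(796 - 6425) - (√(-8398 - 5309) + 16692)/(-21875 - 8106) = √(-5629) - (√(-13707) + 16692)/(-29981) = I*√5629 - (3*I*√1523 + 16692)*(-1)/29981 = I*√5629 - (16692 + 3*I*√1523)*(-1)/29981 = I*√5629 - (-16692/29981 - 3*I*√1523/29981) = I*√5629 + (16692/29981 + 3*I*√1523/29981) = 16692/29981 + I*√5629 + 3*I*√1523/29981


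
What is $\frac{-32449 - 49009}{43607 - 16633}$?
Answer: $- \frac{40729}{13487} \approx -3.0199$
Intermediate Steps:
$\frac{-32449 - 49009}{43607 - 16633} = - \frac{81458}{26974} = \left(-81458\right) \frac{1}{26974} = - \frac{40729}{13487}$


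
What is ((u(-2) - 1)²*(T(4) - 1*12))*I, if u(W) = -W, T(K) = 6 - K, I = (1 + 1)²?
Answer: -40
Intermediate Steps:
I = 4 (I = 2² = 4)
((u(-2) - 1)²*(T(4) - 1*12))*I = ((-1*(-2) - 1)²*((6 - 1*4) - 1*12))*4 = ((2 - 1)²*((6 - 4) - 12))*4 = (1²*(2 - 12))*4 = (1*(-10))*4 = -10*4 = -40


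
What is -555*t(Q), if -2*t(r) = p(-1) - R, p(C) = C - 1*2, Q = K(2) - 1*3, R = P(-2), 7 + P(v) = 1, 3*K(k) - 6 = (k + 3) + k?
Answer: 1665/2 ≈ 832.50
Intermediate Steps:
K(k) = 3 + 2*k/3 (K(k) = 2 + ((k + 3) + k)/3 = 2 + ((3 + k) + k)/3 = 2 + (3 + 2*k)/3 = 2 + (1 + 2*k/3) = 3 + 2*k/3)
P(v) = -6 (P(v) = -7 + 1 = -6)
R = -6
Q = 4/3 (Q = (3 + (⅔)*2) - 1*3 = (3 + 4/3) - 3 = 13/3 - 3 = 4/3 ≈ 1.3333)
p(C) = -2 + C (p(C) = C - 2 = -2 + C)
t(r) = -3/2 (t(r) = -((-2 - 1) - 1*(-6))/2 = -(-3 + 6)/2 = -½*3 = -3/2)
-555*t(Q) = -555*(-3/2) = 1665/2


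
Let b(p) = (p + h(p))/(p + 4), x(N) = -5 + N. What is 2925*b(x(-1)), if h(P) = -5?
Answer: 32175/2 ≈ 16088.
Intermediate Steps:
b(p) = (-5 + p)/(4 + p) (b(p) = (p - 5)/(p + 4) = (-5 + p)/(4 + p))
2925*b(x(-1)) = 2925*((-5 + (-5 - 1))/(4 + (-5 - 1))) = 2925*((-5 - 6)/(4 - 6)) = 2925*(-11/(-2)) = 2925*(-½*(-11)) = 2925*(11/2) = 32175/2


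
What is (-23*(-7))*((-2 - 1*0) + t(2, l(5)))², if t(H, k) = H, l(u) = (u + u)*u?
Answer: 0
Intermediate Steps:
l(u) = 2*u² (l(u) = (2*u)*u = 2*u²)
(-23*(-7))*((-2 - 1*0) + t(2, l(5)))² = (-23*(-7))*((-2 - 1*0) + 2)² = 161*((-2 + 0) + 2)² = 161*(-2 + 2)² = 161*0² = 161*0 = 0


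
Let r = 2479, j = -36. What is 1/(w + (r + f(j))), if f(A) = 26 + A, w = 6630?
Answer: 1/9099 ≈ 0.00010990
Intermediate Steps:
1/(w + (r + f(j))) = 1/(6630 + (2479 + (26 - 36))) = 1/(6630 + (2479 - 10)) = 1/(6630 + 2469) = 1/9099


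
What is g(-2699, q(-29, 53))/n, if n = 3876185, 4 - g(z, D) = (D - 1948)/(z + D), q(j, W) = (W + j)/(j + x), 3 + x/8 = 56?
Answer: 3494888/4132327180985 ≈ 8.4574e-7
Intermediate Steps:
x = 424 (x = -24 + 8*56 = -24 + 448 = 424)
q(j, W) = (W + j)/(424 + j) (q(j, W) = (W + j)/(j + 424) = (W + j)/(424 + j))
g(z, D) = 4 - (-1948 + D)/(D + z) (g(z, D) = 4 - (D - 1948)/(z + D) = 4 - (-1948 + D)/(D + z))
g(-2699, q(-29, 53))/n = ((1948 + 3*((53 - 29)/(424 - 29)) + 4*(-2699))/((53 - 29)/(424 - 29) - 2699))/3876185 = ((1948 + 3*(24/395) - 10796)/(24/395 - 2699))*(1/3876185) = ((1948 + 72/395 - 10796)/(-1066081/395))*(1/3876185) = -395/1066081*(-3494888/395)*(1/3876185) = (3494888/1066081)*(1/3876185) = 3494888/4132327180985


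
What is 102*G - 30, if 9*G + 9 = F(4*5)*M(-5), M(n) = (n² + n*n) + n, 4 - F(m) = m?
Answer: -8292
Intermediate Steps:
F(m) = 4 - m
M(n) = n + 2*n² (M(n) = (n² + n²) + n = 2*n² + n = n + 2*n²)
G = -81 (G = -1 + ((4 - 4*5)*(-5*(1 + 2*(-5))))/9 = -1 + ((4 - 1*20)*(-5*(1 - 10)))/9 = -1 + ((4 - 20)*(-5*(-9)))/9 = -1 + (-16*45)/9 = -1 + (⅑)*(-720) = -1 - 80 = -81)
102*G - 30 = 102*(-81) - 30 = -8262 - 30 = -8292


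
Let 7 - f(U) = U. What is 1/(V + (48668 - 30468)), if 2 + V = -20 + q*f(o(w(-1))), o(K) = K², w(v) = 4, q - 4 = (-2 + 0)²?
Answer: 1/18106 ≈ 5.5230e-5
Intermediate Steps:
q = 8 (q = 4 + (-2 + 0)² = 4 + (-2)² = 4 + 4 = 8)
f(U) = 7 - U
V = -94 (V = -2 + (-20 + 8*(7 - 1*4²)) = -2 + (-20 + 8*(7 - 1*16)) = -2 + (-20 + 8*(7 - 16)) = -2 + (-20 + 8*(-9)) = -2 + (-20 - 72) = -2 - 92 = -94)
1/(V + (48668 - 30468)) = 1/(-94 + (48668 - 30468)) = 1/(-94 + 18200) = 1/18106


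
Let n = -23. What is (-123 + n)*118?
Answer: -17228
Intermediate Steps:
(-123 + n)*118 = (-123 - 23)*118 = -146*118 = -17228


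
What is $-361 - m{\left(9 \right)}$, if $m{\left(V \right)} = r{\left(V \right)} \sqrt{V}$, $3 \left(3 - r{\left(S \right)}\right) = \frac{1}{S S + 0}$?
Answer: $- \frac{29969}{81} \approx -369.99$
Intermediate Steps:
$r{\left(S \right)} = 3 - \frac{1}{3 S^{2}}$ ($r{\left(S \right)} = 3 - \frac{1}{3 \left(S S + 0\right)} = 3 - \frac{1}{3 \left(S^{2} + 0\right)} = 3 - \frac{1}{3 S^{2}}$)
$m{\left(V \right)} = \sqrt{V} \left(3 - \frac{1}{3 V^{2}}\right)$ ($m{\left(V \right)} = \left(3 - \frac{1}{3 V^{2}}\right) \sqrt{V} = \sqrt{V} \left(3 - \frac{1}{3 V^{2}}\right)$)
$-361 - m{\left(9 \right)} = -361 - \frac{-1 + 9 \cdot 9^{2}}{3 \cdot 27} = -361 - \frac{1}{3} \cdot \frac{1}{27} \left(-1 + 9 \cdot 81\right) = -361 - \frac{1}{3} \cdot \frac{1}{27} \left(-1 + 729\right) = -361 - \frac{1}{3} \cdot \frac{1}{27} \cdot 728 = -361 - \frac{728}{81} = - \frac{29969}{81}$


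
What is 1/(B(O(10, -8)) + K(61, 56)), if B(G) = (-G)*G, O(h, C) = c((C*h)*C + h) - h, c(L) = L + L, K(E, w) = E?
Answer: -1/1664039 ≈ -6.0095e-7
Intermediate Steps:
c(L) = 2*L
O(h, C) = h + 2*h*C² (O(h, C) = 2*((C*h)*C + h) - h = 2*(h*C² + h) - h = 2*(h + h*C²) - h = (2*h + 2*h*C²) - h = h + 2*h*C²)
B(G) = -G²
1/(B(O(10, -8)) + K(61, 56)) = 1/(-(10*(1 + 2*(-8)²))² + 61) = 1/(-(10*(1 + 2*64))² + 61) = 1/(-(10*(1 + 128))² + 61) = 1/(-(10*129)² + 61) = 1/(-1*1290² + 61) = 1/(-1*1664100 + 61) = 1/(-1664100 + 61) = 1/(-1664039) = -1/1664039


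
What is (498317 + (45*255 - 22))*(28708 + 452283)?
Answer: 245194782070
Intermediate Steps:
(498317 + (45*255 - 22))*(28708 + 452283) = (498317 + (11475 - 22))*480991 = (498317 + 11453)*480991 = 509770*480991 = 245194782070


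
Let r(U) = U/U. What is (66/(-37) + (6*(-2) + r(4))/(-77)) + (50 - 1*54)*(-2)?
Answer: 1647/259 ≈ 6.3591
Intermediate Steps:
r(U) = 1
(66/(-37) + (6*(-2) + r(4))/(-77)) + (50 - 1*54)*(-2) = (66/(-37) + (6*(-2) + 1)/(-77)) + (50 - 1*54)*(-2) = (66*(-1/37) + (-12 + 1)*(-1/77)) + (50 - 54)*(-2) = (-66/37 - 11*(-1/77)) - 4*(-2) = (-66/37 + ⅐) + 8 = -425/259 + 8 = 1647/259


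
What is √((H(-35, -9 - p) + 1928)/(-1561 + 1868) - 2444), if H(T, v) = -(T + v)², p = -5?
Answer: I*√230219607/307 ≈ 49.423*I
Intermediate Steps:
√((H(-35, -9 - p) + 1928)/(-1561 + 1868) - 2444) = √((-(-35 + (-9 - 1*(-5)))² + 1928)/(-1561 + 1868) - 2444) = √((-(-35 + (-9 + 5))² + 1928)/307 - 2444) = √((-(-35 - 4)² + 1928)*(1/307) - 2444) = √((-1*(-39)² + 1928)*(1/307) - 2444) = √((-1*1521 + 1928)*(1/307) - 2444) = √((-1521 + 1928)*(1/307) - 2444) = √(407*(1/307) - 2444) = √(407/307 - 2444) = √(-749901/307) = I*√230219607/307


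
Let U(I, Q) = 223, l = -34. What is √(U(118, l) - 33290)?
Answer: I*√33067 ≈ 181.84*I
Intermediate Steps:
√(U(118, l) - 33290) = √(223 - 33290) = √(-33067) = I*√33067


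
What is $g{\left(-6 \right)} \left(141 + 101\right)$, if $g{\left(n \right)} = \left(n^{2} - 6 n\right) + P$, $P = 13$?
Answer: $20570$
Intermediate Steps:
$g{\left(n \right)} = 13 + n^{2} - 6 n$ ($g{\left(n \right)} = \left(n^{2} - 6 n\right) + 13 = 13 + n^{2} - 6 n$)
$g{\left(-6 \right)} \left(141 + 101\right) = \left(13 + \left(-6\right)^{2} - -36\right) \left(141 + 101\right) = \left(13 + 36 + 36\right) 242 = 85 \cdot 242 = 20570$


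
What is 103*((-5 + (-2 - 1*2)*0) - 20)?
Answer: -2575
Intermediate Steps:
103*((-5 + (-2 - 1*2)*0) - 20) = 103*((-5 + (-2 - 2)*0) - 20) = 103*((-5 - 4*0) - 20) = 103*((-5 + 0) - 20) = 103*(-5 - 20) = 103*(-25) = -2575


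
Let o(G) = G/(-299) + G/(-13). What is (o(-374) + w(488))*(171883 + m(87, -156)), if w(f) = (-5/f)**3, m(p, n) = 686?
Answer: 128306129975931/24766976 ≈ 5.1805e+6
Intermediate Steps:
w(f) = -125/f**3
o(G) = -24*G/299 (o(G) = G*(-1/299) + G*(-1/13) = -G/299 - G/13 = -24*G/299)
(o(-374) + w(488))*(171883 + m(87, -156)) = (-24/299*(-374) - 125/488**3)*(171883 + 686) = (8976/299 - 125*1/116214272)*172569 = (8976/299 - 125/116214272)*172569 = (1043139268097/34748067328)*172569 = 128306129975931/24766976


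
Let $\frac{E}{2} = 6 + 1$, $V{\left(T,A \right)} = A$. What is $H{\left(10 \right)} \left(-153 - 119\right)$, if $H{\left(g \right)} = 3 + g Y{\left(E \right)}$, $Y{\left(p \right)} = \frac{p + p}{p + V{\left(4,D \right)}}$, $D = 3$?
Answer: $-5296$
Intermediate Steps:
$E = 14$ ($E = 2 \left(6 + 1\right) = 2 \cdot 7 = 14$)
$Y{\left(p \right)} = \frac{2 p}{3 + p}$ ($Y{\left(p \right)} = \frac{p + p}{p + 3} = \frac{2 p}{3 + p}$)
$H{\left(g \right)} = 3 + \frac{28 g}{17}$ ($H{\left(g \right)} = 3 + g 2 \cdot 14 \frac{1}{3 + 14} = 3 + g 2 \cdot 14 \cdot \frac{1}{17} = 3 + g \frac{28}{17} = 3 + \frac{28 g}{17}$)
$H{\left(10 \right)} \left(-153 - 119\right) = \left(3 + \frac{28}{17} \cdot 10\right) \left(-153 - 119\right) = \left(3 + \frac{280}{17}\right) \left(-272\right) = \frac{331}{17} \left(-272\right) = -5296$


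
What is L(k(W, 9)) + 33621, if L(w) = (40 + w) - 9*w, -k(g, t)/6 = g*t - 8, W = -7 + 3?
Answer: 31549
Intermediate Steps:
W = -4
k(g, t) = 48 - 6*g*t (k(g, t) = -6*(g*t - 8) = -6*(-8 + g*t) = 48 - 6*g*t)
L(w) = 40 - 8*w
L(k(W, 9)) + 33621 = (40 - 8*(48 - 6*(-4)*9)) + 33621 = (40 - 8*(48 + 216)) + 33621 = (40 - 8*264) + 33621 = (40 - 2112) + 33621 = -2072 + 33621 = 31549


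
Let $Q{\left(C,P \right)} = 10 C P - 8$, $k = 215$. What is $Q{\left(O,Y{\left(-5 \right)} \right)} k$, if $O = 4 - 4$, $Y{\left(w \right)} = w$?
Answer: $-1720$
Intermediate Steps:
$O = 0$
$Q{\left(C,P \right)} = -8 + 10 C P$ ($Q{\left(C,P \right)} = 10 C P - 8 = -8 + 10 C P$)
$Q{\left(O,Y{\left(-5 \right)} \right)} k = \left(-8 + 10 \cdot 0 \left(-5\right)\right) 215 = \left(-8 + 0\right) 215 = \left(-8\right) 215 = -1720$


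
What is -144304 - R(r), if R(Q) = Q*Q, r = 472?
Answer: -367088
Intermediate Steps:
R(Q) = Q**2
-144304 - R(r) = -144304 - 1*472**2 = -144304 - 1*222784 = -144304 - 222784 = -367088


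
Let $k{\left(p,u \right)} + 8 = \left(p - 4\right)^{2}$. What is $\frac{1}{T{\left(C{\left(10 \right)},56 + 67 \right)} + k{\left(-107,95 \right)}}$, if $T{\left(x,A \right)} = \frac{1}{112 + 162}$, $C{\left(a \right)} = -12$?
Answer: $\frac{274}{3373763} \approx 8.1215 \cdot 10^{-5}$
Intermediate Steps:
$k{\left(p,u \right)} = -8 + \left(-4 + p\right)^{2}$ ($k{\left(p,u \right)} = -8 + \left(p - 4\right)^{2} = -8 + \left(-4 + p\right)^{2}$)
$T{\left(x,A \right)} = \frac{1}{274}$
$\frac{1}{T{\left(C{\left(10 \right)},56 + 67 \right)} + k{\left(-107,95 \right)}} = \frac{1}{\frac{1}{274} - \left(8 - \left(-4 - 107\right)^{2}\right)} = \frac{1}{\frac{1}{274} - \left(8 - \left(-111\right)^{2}\right)} = \frac{1}{\frac{1}{274} + \left(-8 + 12321\right)} = \frac{1}{\frac{1}{274} + 12313} = \frac{1}{\frac{3373763}{274}} = \frac{274}{3373763}$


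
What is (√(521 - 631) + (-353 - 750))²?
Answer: (1103 - I*√110)² ≈ 1.2165e+6 - 2.314e+4*I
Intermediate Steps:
(√(521 - 631) + (-353 - 750))² = (√(-110) - 1103)² = (I*√110 - 1103)² = (-1103 + I*√110)²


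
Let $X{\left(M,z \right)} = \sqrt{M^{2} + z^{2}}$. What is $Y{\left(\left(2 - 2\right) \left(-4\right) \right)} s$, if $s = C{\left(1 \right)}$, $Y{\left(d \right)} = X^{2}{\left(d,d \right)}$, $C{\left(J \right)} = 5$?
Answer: $0$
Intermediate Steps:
$Y{\left(d \right)} = 2 d^{2}$ ($Y{\left(d \right)} = \left(\sqrt{d^{2} + d^{2}}\right)^{2} = \left(\sqrt{2 d^{2}}\right)^{2} = \left(\sqrt{2} \sqrt{d^{2}}\right)^{2} = 2 d^{2}$)
$s = 5$
$Y{\left(\left(2 - 2\right) \left(-4\right) \right)} s = 2 \left(\left(2 - 2\right) \left(-4\right)\right)^{2} \cdot 5 = 2 \left(0 \left(-4\right)\right)^{2} \cdot 5 = 2 \cdot 0^{2} \cdot 5 = 2 \cdot 0 \cdot 5 = 0 \cdot 5 = 0$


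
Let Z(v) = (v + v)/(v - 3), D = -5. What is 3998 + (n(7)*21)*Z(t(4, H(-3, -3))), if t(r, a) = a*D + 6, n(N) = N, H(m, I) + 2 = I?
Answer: 8647/2 ≈ 4323.5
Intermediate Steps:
H(m, I) = -2 + I
t(r, a) = 6 - 5*a (t(r, a) = a*(-5) + 6 = -5*a + 6 = 6 - 5*a)
Z(v) = 2*v/(-3 + v) (Z(v) = (2*v)/(-3 + v) = 2*v/(-3 + v))
3998 + (n(7)*21)*Z(t(4, H(-3, -3))) = 3998 + (7*21)*(2*(6 - 5*(-2 - 3))/(-3 + (6 - 5*(-2 - 3)))) = 3998 + 147*(2*(6 - 5*(-5))/(-3 + (6 - 5*(-5)))) = 3998 + 147*(2*(6 + 25)/(-3 + (6 + 25))) = 3998 + 147*(2*31/(-3 + 31)) = 3998 + 147*(2*31/28) = 3998 + 147*(2*31*(1/28)) = 3998 + 147*(31/14) = 3998 + 651/2 = 8647/2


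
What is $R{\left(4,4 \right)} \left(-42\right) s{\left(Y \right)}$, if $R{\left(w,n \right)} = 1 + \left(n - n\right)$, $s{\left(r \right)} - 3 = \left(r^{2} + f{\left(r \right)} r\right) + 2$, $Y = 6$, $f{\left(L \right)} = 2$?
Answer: $-2226$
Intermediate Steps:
$s{\left(r \right)} = 5 + r^{2} + 2 r$ ($s{\left(r \right)} = 3 + \left(\left(r^{2} + 2 r\right) + 2\right) = 3 + \left(2 + r^{2} + 2 r\right) = 5 + r^{2} + 2 r$)
$R{\left(w,n \right)} = 1$ ($R{\left(w,n \right)} = 1 + 0 = 1$)
$R{\left(4,4 \right)} \left(-42\right) s{\left(Y \right)} = 1 \left(-42\right) \left(5 + 6^{2} + 2 \cdot 6\right) = - 42 \left(5 + 36 + 12\right) = \left(-42\right) 53 = -2226$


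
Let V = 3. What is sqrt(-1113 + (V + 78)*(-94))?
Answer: I*sqrt(8727) ≈ 93.418*I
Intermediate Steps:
sqrt(-1113 + (V + 78)*(-94)) = sqrt(-1113 + (3 + 78)*(-94)) = sqrt(-1113 + 81*(-94)) = sqrt(-1113 - 7614) = sqrt(-8727) = I*sqrt(8727)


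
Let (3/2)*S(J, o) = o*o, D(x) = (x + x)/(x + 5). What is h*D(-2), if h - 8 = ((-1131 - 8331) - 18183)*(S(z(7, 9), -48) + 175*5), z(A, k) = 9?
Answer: 266608348/3 ≈ 8.8870e+7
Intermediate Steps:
D(x) = 2*x/(5 + x) (D(x) = (2*x)/(5 + x) = 2*x/(5 + x))
S(J, o) = 2*o**2/3 (S(J, o) = 2*(o*o)/3 = 2*o**2/3)
h = -66652087 (h = 8 + ((-1131 - 8331) - 18183)*((2/3)*(-48)**2 + 175*5) = 8 + (-9462 - 18183)*((2/3)*2304 + 875) = 8 - 27645*(1536 + 875) = 8 - 27645*2411 = 8 - 66652095 = -66652087)
h*D(-2) = -133304174*(-2)/(5 - 2) = -133304174*(-2)/3 = -66652087*(-4/3) = 266608348/3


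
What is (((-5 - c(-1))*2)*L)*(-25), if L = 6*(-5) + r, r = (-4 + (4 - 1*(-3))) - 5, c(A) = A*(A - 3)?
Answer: -14400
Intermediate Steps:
c(A) = A*(-3 + A)
r = -2 (r = (-4 + (4 + 3)) - 5 = (-4 + 7) - 5 = 3 - 5 = -2)
L = -32 (L = 6*(-5) - 2 = -30 - 2 = -32)
(((-5 - c(-1))*2)*L)*(-25) = (((-5 - (-1)*(-3 - 1))*2)*(-32))*(-25) = (((-5 - (-1)*(-4))*2)*(-32))*(-25) = (((-5 - 1*4)*2)*(-32))*(-25) = (((-5 - 4)*2)*(-32))*(-25) = (-9*2*(-32))*(-25) = -18*(-32)*(-25) = 576*(-25) = -14400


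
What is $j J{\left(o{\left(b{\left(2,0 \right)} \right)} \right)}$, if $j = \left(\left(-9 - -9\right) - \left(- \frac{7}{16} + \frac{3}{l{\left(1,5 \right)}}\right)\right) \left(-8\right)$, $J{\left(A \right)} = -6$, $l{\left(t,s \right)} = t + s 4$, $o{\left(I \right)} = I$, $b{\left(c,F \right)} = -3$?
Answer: $\frac{99}{7} \approx 14.143$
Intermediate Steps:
$l{\left(t,s \right)} = t + 4 s$
$j = - \frac{33}{14}$ ($j = \left(\left(-9 - -9\right) - \left(- \frac{7}{16} + \frac{3}{1 + 4 \cdot 5}\right)\right) \left(-8\right) = \left(\left(-9 + 9\right) - \left(- \frac{7}{16} + \frac{3}{1 + 20}\right)\right) \left(-8\right) = \left(0 + \left(- \frac{3}{21} + \frac{7}{16}\right)\right) \left(-8\right) = \left(0 + \left(\left(-3\right) \frac{1}{21} + \frac{7}{16}\right)\right) \left(-8\right) = \left(0 + \left(- \frac{1}{7} + \frac{7}{16}\right)\right) \left(-8\right) = \left(0 + \frac{33}{112}\right) \left(-8\right) = \frac{33}{112} \left(-8\right) = - \frac{33}{14} \approx -2.3571$)
$j J{\left(o{\left(b{\left(2,0 \right)} \right)} \right)} = \left(- \frac{33}{14}\right) \left(-6\right) = \frac{99}{7}$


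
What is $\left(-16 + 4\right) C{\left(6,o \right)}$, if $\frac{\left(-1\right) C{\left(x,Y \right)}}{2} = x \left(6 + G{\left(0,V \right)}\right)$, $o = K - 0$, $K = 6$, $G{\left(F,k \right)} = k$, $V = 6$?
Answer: $1728$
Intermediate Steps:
$o = 6$ ($o = 6 - 0 = 6 + 0 = 6$)
$C{\left(x,Y \right)} = - 24 x$ ($C{\left(x,Y \right)} = - 2 x \left(6 + 6\right) = - 2 x 12 = - 2 \cdot 12 x = - 24 x$)
$\left(-16 + 4\right) C{\left(6,o \right)} = \left(-16 + 4\right) \left(\left(-24\right) 6\right) = \left(-12\right) \left(-144\right) = 1728$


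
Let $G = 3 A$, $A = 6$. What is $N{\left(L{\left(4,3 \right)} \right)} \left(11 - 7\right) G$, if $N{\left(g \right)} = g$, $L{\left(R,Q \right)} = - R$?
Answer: $-288$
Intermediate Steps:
$G = 18$ ($G = 3 \cdot 6 = 18$)
$N{\left(L{\left(4,3 \right)} \right)} \left(11 - 7\right) G = \left(-1\right) 4 \left(11 - 7\right) 18 = \left(-4\right) 4 \cdot 18 = \left(-16\right) 18 = -288$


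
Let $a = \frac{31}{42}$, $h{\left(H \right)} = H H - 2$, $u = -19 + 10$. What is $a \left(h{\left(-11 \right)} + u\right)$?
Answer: $\frac{1705}{21} \approx 81.19$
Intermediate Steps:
$u = -9$
$h{\left(H \right)} = -2 + H^{2}$ ($h{\left(H \right)} = H^{2} - 2 = -2 + H^{2}$)
$a = \frac{31}{42}$ ($a = 31 \cdot \frac{1}{42} = \frac{31}{42} \approx 0.7381$)
$a \left(h{\left(-11 \right)} + u\right) = \frac{31 \left(\left(-2 + \left(-11\right)^{2}\right) - 9\right)}{42} = \frac{31 \left(\left(-2 + 121\right) - 9\right)}{42} = \frac{31 \left(119 - 9\right)}{42} = \frac{31}{42} \cdot 110 = \frac{1705}{21}$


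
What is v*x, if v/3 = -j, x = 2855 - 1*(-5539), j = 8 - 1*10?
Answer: 50364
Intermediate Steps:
j = -2 (j = 8 - 10 = -2)
x = 8394 (x = 2855 + 5539 = 8394)
v = 6 (v = 3*(-1*(-2)) = 3*2 = 6)
v*x = 6*8394 = 50364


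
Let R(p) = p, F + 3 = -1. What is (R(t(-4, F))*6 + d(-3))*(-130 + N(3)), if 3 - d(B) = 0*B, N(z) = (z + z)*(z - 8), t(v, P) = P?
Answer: 3360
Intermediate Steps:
F = -4 (F = -3 - 1 = -4)
N(z) = 2*z*(-8 + z) (N(z) = (2*z)*(-8 + z) = 2*z*(-8 + z))
d(B) = 3 (d(B) = 3 - 0*B = 3 - 1*0 = 3 + 0 = 3)
(R(t(-4, F))*6 + d(-3))*(-130 + N(3)) = (-4*6 + 3)*(-130 + 2*3*(-8 + 3)) = (-24 + 3)*(-130 + 2*3*(-5)) = -21*(-130 - 30) = -21*(-160) = 3360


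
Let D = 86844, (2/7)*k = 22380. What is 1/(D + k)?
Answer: 1/165174 ≈ 6.0542e-6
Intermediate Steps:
k = 78330 (k = (7/2)*22380 = 78330)
1/(D + k) = 1/(86844 + 78330) = 1/165174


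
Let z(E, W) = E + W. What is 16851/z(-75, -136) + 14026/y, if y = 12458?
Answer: -103485136/1314319 ≈ -78.737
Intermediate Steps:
16851/z(-75, -136) + 14026/y = 16851/(-75 - 136) + 14026/12458 = 16851/(-211) + 14026*(1/12458) = 16851*(-1/211) + 7013/6229 = -16851/211 + 7013/6229 = -103485136/1314319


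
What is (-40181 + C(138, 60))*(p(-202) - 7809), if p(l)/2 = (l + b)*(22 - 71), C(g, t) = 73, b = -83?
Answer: -807013068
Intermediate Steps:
p(l) = 8134 - 98*l (p(l) = 2*((l - 83)*(22 - 71)) = 2*((-83 + l)*(-49)) = 2*(4067 - 49*l) = 8134 - 98*l)
(-40181 + C(138, 60))*(p(-202) - 7809) = (-40181 + 73)*((8134 - 98*(-202)) - 7809) = -40108*((8134 + 19796) - 7809) = -40108*(27930 - 7809) = -40108*20121 = -807013068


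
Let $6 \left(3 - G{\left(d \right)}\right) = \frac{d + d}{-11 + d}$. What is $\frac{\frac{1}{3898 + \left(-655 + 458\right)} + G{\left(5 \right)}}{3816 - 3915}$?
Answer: $- \frac{218377}{6595182} \approx -0.033112$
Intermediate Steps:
$G{\left(d \right)} = 3 - \frac{d}{3 \left(-11 + d\right)}$ ($G{\left(d \right)} = 3 - \frac{\left(d + d\right) \frac{1}{-11 + d}}{6} = 3 - \frac{2 d \frac{1}{-11 + d}}{6} = 3 - \frac{d}{3 \left(-11 + d\right)}$)
$\frac{\frac{1}{3898 + \left(-655 + 458\right)} + G{\left(5 \right)}}{3816 - 3915} = \frac{\frac{1}{3898 + \left(-655 + 458\right)} + \frac{-99 + 8 \cdot 5}{3 \left(-11 + 5\right)}}{3816 - 3915} = \frac{\frac{1}{3898 - 197} + \frac{-99 + 40}{3 \left(-6\right)}}{-99} = \left(\frac{1}{3701} + \frac{1}{3} \left(- \frac{1}{6}\right) \left(-59\right)\right) \left(- \frac{1}{99}\right) = \left(\frac{1}{3701} + \frac{59}{18}\right) \left(- \frac{1}{99}\right) = \frac{218377}{66618} \left(- \frac{1}{99}\right) = - \frac{218377}{6595182}$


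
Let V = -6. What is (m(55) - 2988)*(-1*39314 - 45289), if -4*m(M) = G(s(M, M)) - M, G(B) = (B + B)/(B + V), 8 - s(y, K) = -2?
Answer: 503472453/2 ≈ 2.5174e+8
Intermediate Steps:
s(y, K) = 10 (s(y, K) = 8 - 1*(-2) = 8 + 2 = 10)
G(B) = 2*B/(-6 + B) (G(B) = (B + B)/(B - 6) = (2*B)/(-6 + B) = 2*B/(-6 + B))
m(M) = -5/4 + M/4 (m(M) = -(2*10/(-6 + 10) - M)/4 = -(2*10/4 - M)/4 = -(2*10*(¼) - M)/4 = -(5 - M)/4 = -5/4 + M/4)
(m(55) - 2988)*(-1*39314 - 45289) = ((-5/4 + (¼)*55) - 2988)*(-1*39314 - 45289) = ((-5/4 + 55/4) - 2988)*(-39314 - 45289) = (25/2 - 2988)*(-84603) = -5951/2*(-84603) = 503472453/2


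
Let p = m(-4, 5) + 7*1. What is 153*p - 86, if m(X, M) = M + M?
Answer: 2515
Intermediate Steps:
m(X, M) = 2*M
p = 17 (p = 2*5 + 7*1 = 10 + 7 = 17)
153*p - 86 = 153*17 - 86 = 2601 - 86 = 2515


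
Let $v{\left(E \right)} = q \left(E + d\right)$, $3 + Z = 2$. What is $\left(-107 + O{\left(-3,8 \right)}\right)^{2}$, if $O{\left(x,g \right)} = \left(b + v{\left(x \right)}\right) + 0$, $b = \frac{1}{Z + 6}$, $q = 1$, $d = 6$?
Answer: $\frac{269361}{25} \approx 10774.0$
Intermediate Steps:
$Z = -1$ ($Z = -3 + 2 = -1$)
$b = \frac{1}{5}$ ($b = \frac{1}{-1 + 6} = \frac{1}{5} \approx 0.2$)
$v{\left(E \right)} = 6 + E$ ($v{\left(E \right)} = 1 \left(E + 6\right) = 1 \left(6 + E\right) = 6 + E$)
$O{\left(x,g \right)} = \frac{31}{5} + x$ ($O{\left(x,g \right)} = \left(\frac{1}{5} + \left(6 + x\right)\right) + 0 = \left(\frac{31}{5} + x\right) + 0 = \frac{31}{5} + x$)
$\left(-107 + O{\left(-3,8 \right)}\right)^{2} = \left(-107 + \left(\frac{31}{5} - 3\right)\right)^{2} = \left(-107 + \frac{16}{5}\right)^{2} = \left(- \frac{519}{5}\right)^{2} = \frac{269361}{25}$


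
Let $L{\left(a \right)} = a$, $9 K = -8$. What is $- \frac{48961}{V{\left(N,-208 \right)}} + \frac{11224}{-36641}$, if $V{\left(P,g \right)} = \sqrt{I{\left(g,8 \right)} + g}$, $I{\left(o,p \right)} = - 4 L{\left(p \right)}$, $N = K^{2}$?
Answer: $- \frac{11224}{36641} + \frac{48961 i \sqrt{15}}{60} \approx -0.30632 + 3160.4 i$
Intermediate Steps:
$K = - \frac{8}{9}$ ($K = \frac{1}{9} \left(-8\right) = - \frac{8}{9} \approx -0.88889$)
$N = \frac{64}{81}$ ($N = \left(- \frac{8}{9}\right)^{2} = \frac{64}{81} \approx 0.79012$)
$I{\left(o,p \right)} = - 4 p$
$V{\left(P,g \right)} = \sqrt{-32 + g}$ ($V{\left(P,g \right)} = \sqrt{\left(-4\right) 8 + g} = \sqrt{-32 + g}$)
$- \frac{48961}{V{\left(N,-208 \right)}} + \frac{11224}{-36641} = - \frac{48961}{\sqrt{-32 - 208}} + \frac{11224}{-36641} = - \frac{48961}{\sqrt{-240}} + 11224 \left(- \frac{1}{36641}\right) = - \frac{48961}{4 i \sqrt{15}} - \frac{11224}{36641} = - 48961 \left(- \frac{i \sqrt{15}}{60}\right) - \frac{11224}{36641} = \frac{48961 i \sqrt{15}}{60} - \frac{11224}{36641} = - \frac{11224}{36641} + \frac{48961 i \sqrt{15}}{60}$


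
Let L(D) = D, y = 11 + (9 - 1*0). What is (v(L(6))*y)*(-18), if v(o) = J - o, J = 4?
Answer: 720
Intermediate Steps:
y = 20 (y = 11 + (9 + 0) = 11 + 9 = 20)
v(o) = 4 - o
(v(L(6))*y)*(-18) = ((4 - 1*6)*20)*(-18) = ((4 - 6)*20)*(-18) = -2*20*(-18) = -40*(-18) = 720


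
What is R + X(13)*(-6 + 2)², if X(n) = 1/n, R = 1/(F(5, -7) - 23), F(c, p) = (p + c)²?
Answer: 291/247 ≈ 1.1781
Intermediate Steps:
F(c, p) = (c + p)²
R = -1/19 (R = 1/((5 - 7)² - 23) = 1/((-2)² - 23) = 1/(4 - 23) = 1/(-19) = -1/19 ≈ -0.052632)
R + X(13)*(-6 + 2)² = -1/19 + (-6 + 2)²/13 = -1/19 + (1/13)*(-4)² = -1/19 + (1/13)*16 = -1/19 + 16/13 = 291/247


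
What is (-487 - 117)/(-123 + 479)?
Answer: -151/89 ≈ -1.6966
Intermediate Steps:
(-487 - 117)/(-123 + 479) = -604/356 = -604*1/356 = -151/89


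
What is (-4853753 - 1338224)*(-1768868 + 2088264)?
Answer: -1977692685892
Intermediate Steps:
(-4853753 - 1338224)*(-1768868 + 2088264) = -6191977*319396 = -1977692685892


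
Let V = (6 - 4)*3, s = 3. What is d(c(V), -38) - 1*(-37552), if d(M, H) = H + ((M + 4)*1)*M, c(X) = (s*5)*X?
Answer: 45974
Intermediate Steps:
V = 6 (V = 2*3 = 6)
c(X) = 15*X (c(X) = (3*5)*X = 15*X)
d(M, H) = H + M*(4 + M) (d(M, H) = H + ((4 + M)*1)*M = H + (4 + M)*M = H + M*(4 + M))
d(c(V), -38) - 1*(-37552) = (-38 + (15*6)² + 4*(15*6)) - 1*(-37552) = (-38 + 90² + 4*90) + 37552 = (-38 + 8100 + 360) + 37552 = 8422 + 37552 = 45974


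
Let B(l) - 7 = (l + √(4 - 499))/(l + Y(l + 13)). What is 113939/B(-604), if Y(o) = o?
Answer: 1221193074745/80443456 + 408471315*I*√55/80443456 ≈ 15181.0 + 37.658*I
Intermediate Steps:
B(l) = 7 + (l + 3*I*√55)/(13 + 2*l) (B(l) = 7 + (l + √(4 - 499))/(l + (l + 13)) = 7 + (l + √(-495))/(l + (13 + l)) = 7 + (l + 3*I*√55)/(13 + 2*l))
113939/B(-604) = 113939/(((91 + 15*(-604) + 3*I*√55)/(13 + 2*(-604)))) = 113939/(((91 - 9060 + 3*I*√55)/(13 - 1208))) = 113939/(((-8969 + 3*I*√55)/(-1195))) = 113939/((-(-8969 + 3*I*√55)/1195)) = 113939/(8969/1195 - 3*I*√55/1195)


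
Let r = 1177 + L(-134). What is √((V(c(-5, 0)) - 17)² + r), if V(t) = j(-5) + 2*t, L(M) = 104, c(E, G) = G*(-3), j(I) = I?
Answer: √1765 ≈ 42.012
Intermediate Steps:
c(E, G) = -3*G
V(t) = -5 + 2*t
r = 1281 (r = 1177 + 104 = 1281)
√((V(c(-5, 0)) - 17)² + r) = √(((-5 + 2*(-3*0)) - 17)² + 1281) = √(((-5 + 2*0) - 17)² + 1281) = √(((-5 + 0) - 17)² + 1281) = √((-5 - 17)² + 1281) = √((-22)² + 1281) = √(484 + 1281) = √1765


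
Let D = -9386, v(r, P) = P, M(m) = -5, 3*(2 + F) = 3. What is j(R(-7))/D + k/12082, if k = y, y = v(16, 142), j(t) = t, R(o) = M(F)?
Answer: 696611/56700826 ≈ 0.012286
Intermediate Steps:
F = -1 (F = -2 + (⅓)*3 = -2 + 1 = -1)
R(o) = -5
y = 142
k = 142
j(R(-7))/D + k/12082 = -5/(-9386) + 142/12082 = -5*(-1/9386) + 142*(1/12082) = 5/9386 + 71/6041 = 696611/56700826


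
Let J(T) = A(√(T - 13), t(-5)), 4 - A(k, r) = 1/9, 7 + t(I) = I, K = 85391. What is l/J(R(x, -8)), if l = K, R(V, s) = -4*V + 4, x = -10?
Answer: 768519/35 ≈ 21958.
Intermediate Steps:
t(I) = -7 + I
R(V, s) = 4 - 4*V
A(k, r) = 35/9 (A(k, r) = 4 - 1/9 = 4 - 1*⅑ = 4 - ⅑ = 35/9)
J(T) = 35/9
l = 85391
l/J(R(x, -8)) = 85391/(35/9) = 85391*(9/35) = 768519/35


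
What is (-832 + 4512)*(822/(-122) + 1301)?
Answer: 290536000/61 ≈ 4.7629e+6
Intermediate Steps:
(-832 + 4512)*(822/(-122) + 1301) = 3680*(822*(-1/122) + 1301) = 3680*(-411/61 + 1301) = 3680*(78950/61) = 290536000/61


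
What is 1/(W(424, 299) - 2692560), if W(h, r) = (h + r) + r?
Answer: -1/2691538 ≈ -3.7153e-7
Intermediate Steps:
W(h, r) = h + 2*r
1/(W(424, 299) - 2692560) = 1/((424 + 2*299) - 2692560) = 1/((424 + 598) - 2692560) = 1/(1022 - 2692560) = 1/(-2691538) = -1/2691538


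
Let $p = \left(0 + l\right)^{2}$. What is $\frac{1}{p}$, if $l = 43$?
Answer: $\frac{1}{1849} \approx 0.00054083$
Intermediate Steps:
$p = 1849$ ($p = \left(0 + 43\right)^{2} = 43^{2} = 1849$)
$\frac{1}{p} = \frac{1}{1849}$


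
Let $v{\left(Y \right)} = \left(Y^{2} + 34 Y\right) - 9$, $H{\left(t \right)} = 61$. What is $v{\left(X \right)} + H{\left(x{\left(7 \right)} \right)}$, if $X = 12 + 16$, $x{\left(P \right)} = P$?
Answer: $1788$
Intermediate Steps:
$X = 28$
$v{\left(Y \right)} = -9 + Y^{2} + 34 Y$
$v{\left(X \right)} + H{\left(x{\left(7 \right)} \right)} = \left(-9 + 28^{2} + 34 \cdot 28\right) + 61 = \left(-9 + 784 + 952\right) + 61 = 1727 + 61 = 1788$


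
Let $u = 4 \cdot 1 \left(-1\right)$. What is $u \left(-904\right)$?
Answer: $3616$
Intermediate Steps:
$u = -4$ ($u = 4 \left(-1\right) = -4$)
$u \left(-904\right) = \left(-4\right) \left(-904\right) = 3616$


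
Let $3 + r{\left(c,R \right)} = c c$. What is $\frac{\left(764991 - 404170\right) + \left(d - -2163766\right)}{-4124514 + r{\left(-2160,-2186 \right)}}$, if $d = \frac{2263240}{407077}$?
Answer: $\frac{1027703565439}{220262444391} \approx 4.6658$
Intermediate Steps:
$r{\left(c,R \right)} = -3 + c^{2}$ ($r{\left(c,R \right)} = -3 + c c = -3 + c^{2}$)
$d = \frac{2263240}{407077}$ ($d = 2263240 \cdot \frac{1}{407077} = \frac{2263240}{407077} \approx 5.5597$)
$\frac{\left(764991 - 404170\right) + \left(d - -2163766\right)}{-4124514 + r{\left(-2160,-2186 \right)}} = \frac{\left(764991 - 404170\right) + \left(\frac{2263240}{407077} - -2163766\right)}{-4124514 - \left(3 - \left(-2160\right)^{2}\right)} = \frac{360821 + \left(\frac{2263240}{407077} + 2163766\right)}{-4124514 + \left(-3 + 4665600\right)} = \frac{360821 + \frac{880821635222}{407077}}{-4124514 + 4665597} = \frac{1027703565439}{407077 \cdot 541083} = \frac{1027703565439}{407077} \cdot \frac{1}{541083} = \frac{1027703565439}{220262444391}$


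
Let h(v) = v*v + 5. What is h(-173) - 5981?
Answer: 23953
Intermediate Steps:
h(v) = 5 + v² (h(v) = v² + 5 = 5 + v²)
h(-173) - 5981 = (5 + (-173)²) - 5981 = (5 + 29929) - 5981 = 29934 - 5981 = 23953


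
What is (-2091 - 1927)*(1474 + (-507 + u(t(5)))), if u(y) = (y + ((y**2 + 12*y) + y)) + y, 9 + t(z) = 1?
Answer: -3660398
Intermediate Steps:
t(z) = -8 (t(z) = -9 + 1 = -8)
u(y) = y**2 + 15*y (u(y) = (y + (y**2 + 13*y)) + y = (y**2 + 14*y) + y = y**2 + 15*y)
(-2091 - 1927)*(1474 + (-507 + u(t(5)))) = (-2091 - 1927)*(1474 + (-507 - 8*(15 - 8))) = -4018*(1474 + (-507 - 8*7)) = -4018*(1474 + (-507 - 56)) = -4018*(1474 - 563) = -4018*911 = -3660398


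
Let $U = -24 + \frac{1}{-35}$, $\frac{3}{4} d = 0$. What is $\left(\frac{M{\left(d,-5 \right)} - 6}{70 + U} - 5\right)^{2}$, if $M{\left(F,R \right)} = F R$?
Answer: $\frac{68145025}{2588881} \approx 26.322$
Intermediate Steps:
$d = 0$ ($d = \frac{4}{3} \cdot 0 = 0$)
$U = - \frac{841}{35}$ ($U = -24 - \frac{1}{35} = - \frac{841}{35} \approx -24.029$)
$\left(\frac{M{\left(d,-5 \right)} - 6}{70 + U} - 5\right)^{2} = \left(\frac{0 \left(-5\right) - 6}{70 - \frac{841}{35}} - 5\right)^{2} = \left(\frac{0 - 6}{\frac{1609}{35}} - 5\right)^{2} = \left(\left(-6\right) \frac{35}{1609} - 5\right)^{2} = \left(- \frac{210}{1609} - 5\right)^{2} = \left(- \frac{8255}{1609}\right)^{2} = \frac{68145025}{2588881}$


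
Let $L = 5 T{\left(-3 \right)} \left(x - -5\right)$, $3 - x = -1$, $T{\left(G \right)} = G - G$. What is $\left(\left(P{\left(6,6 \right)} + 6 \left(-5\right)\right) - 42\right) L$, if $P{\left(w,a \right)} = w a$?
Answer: $0$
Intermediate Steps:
$T{\left(G \right)} = 0$
$x = 4$ ($x = 3 - -1 = 3 + 1 = 4$)
$P{\left(w,a \right)} = a w$
$L = 0$ ($L = 5 \cdot 0 \left(4 - -5\right) = 0 \left(4 + 5\right) = 0 \cdot 9 = 0$)
$\left(\left(P{\left(6,6 \right)} + 6 \left(-5\right)\right) - 42\right) L = \left(\left(6 \cdot 6 + 6 \left(-5\right)\right) - 42\right) 0 = \left(\left(36 - 30\right) - 42\right) 0 = \left(6 - 42\right) 0 = \left(-36\right) 0 = 0$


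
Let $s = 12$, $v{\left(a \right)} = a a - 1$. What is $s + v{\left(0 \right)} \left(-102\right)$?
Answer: $114$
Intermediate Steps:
$v{\left(a \right)} = -1 + a^{2}$ ($v{\left(a \right)} = a^{2} - 1 = -1 + a^{2}$)
$s + v{\left(0 \right)} \left(-102\right) = 12 + \left(-1 + 0^{2}\right) \left(-102\right) = 12 + \left(-1 + 0\right) \left(-102\right) = 12 - -102 = 12 + 102 = 114$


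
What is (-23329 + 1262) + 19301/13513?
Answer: -298172070/13513 ≈ -22066.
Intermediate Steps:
(-23329 + 1262) + 19301/13513 = -22067 + 19301*(1/13513) = -22067 + 19301/13513 = -298172070/13513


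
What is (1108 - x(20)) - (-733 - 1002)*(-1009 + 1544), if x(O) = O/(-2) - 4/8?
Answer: 1858687/2 ≈ 9.2934e+5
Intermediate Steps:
x(O) = -1/2 - O/2 (x(O) = O*(-1/2) - 4*1/8 = -O/2 - 1/2 = -1/2 - O/2)
(1108 - x(20)) - (-733 - 1002)*(-1009 + 1544) = (1108 - (-1/2 - 1/2*20)) - (-733 - 1002)*(-1009 + 1544) = (1108 - (-1/2 - 10)) - (-1735)*535 = (1108 - 1*(-21/2)) - 1*(-928225) = (1108 + 21/2) + 928225 = 2237/2 + 928225 = 1858687/2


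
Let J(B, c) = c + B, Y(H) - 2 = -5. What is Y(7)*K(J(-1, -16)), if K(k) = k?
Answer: 51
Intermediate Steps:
Y(H) = -3 (Y(H) = 2 - 5 = -3)
J(B, c) = B + c
Y(7)*K(J(-1, -16)) = -3*(-1 - 16) = -3*(-17) = 51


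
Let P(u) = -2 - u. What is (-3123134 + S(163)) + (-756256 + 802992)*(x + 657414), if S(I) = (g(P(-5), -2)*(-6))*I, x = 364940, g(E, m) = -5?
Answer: 47777618300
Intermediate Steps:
S(I) = 30*I (S(I) = (-5*(-6))*I = 30*I)
(-3123134 + S(163)) + (-756256 + 802992)*(x + 657414) = (-3123134 + 30*163) + (-756256 + 802992)*(364940 + 657414) = (-3123134 + 4890) + 46736*1022354 = -3118244 + 47780736544 = 47777618300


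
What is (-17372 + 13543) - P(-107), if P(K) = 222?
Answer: -4051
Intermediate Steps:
(-17372 + 13543) - P(-107) = (-17372 + 13543) - 1*222 = -3829 - 222 = -4051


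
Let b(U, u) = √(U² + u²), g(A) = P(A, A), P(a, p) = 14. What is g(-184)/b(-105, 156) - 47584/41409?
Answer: -47584/41409 + 14*√3929/11787 ≈ -1.0747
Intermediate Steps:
g(A) = 14
g(-184)/b(-105, 156) - 47584/41409 = 14/(√((-105)² + 156²)) - 47584/41409 = 14/(√(11025 + 24336)) - 47584*1/41409 = 14/(√35361) - 47584/41409 = 14/((3*√3929)) - 47584/41409 = 14*(√3929/11787) - 47584/41409 = 14*√3929/11787 - 47584/41409 = -47584/41409 + 14*√3929/11787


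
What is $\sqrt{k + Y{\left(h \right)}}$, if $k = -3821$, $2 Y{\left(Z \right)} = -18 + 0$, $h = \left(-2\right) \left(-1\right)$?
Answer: $i \sqrt{3830} \approx 61.887 i$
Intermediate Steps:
$h = 2$
$Y{\left(Z \right)} = -9$ ($Y{\left(Z \right)} = \frac{-18 + 0}{2} = \frac{1}{2} \left(-18\right) = -9$)
$\sqrt{k + Y{\left(h \right)}} = \sqrt{-3821 - 9} = \sqrt{-3830} = i \sqrt{3830}$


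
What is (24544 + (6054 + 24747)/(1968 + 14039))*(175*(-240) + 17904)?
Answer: -9467477650464/16007 ≈ -5.9146e+8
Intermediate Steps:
(24544 + (6054 + 24747)/(1968 + 14039))*(175*(-240) + 17904) = (24544 + 30801/16007)*(-42000 + 17904) = (24544 + 30801*(1/16007))*(-24096) = (24544 + 30801/16007)*(-24096) = (392906609/16007)*(-24096) = -9467477650464/16007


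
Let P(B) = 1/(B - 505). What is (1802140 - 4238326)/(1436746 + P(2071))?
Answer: -3815067276/2249944237 ≈ -1.6956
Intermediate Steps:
P(B) = 1/(-505 + B)
(1802140 - 4238326)/(1436746 + P(2071)) = (1802140 - 4238326)/(1436746 + 1/(-505 + 2071)) = -2436186/(1436746 + 1/1566) = -2436186/2249944237/1566 = -2436186*1566/2249944237 = -3815067276/2249944237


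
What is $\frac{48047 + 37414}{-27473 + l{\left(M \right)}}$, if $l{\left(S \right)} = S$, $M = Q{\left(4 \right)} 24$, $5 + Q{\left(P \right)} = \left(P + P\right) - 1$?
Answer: $- \frac{85461}{27425} \approx -3.1162$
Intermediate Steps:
$Q{\left(P \right)} = -6 + 2 P$ ($Q{\left(P \right)} = -5 + \left(\left(P + P\right) - 1\right) = -5 + \left(2 P - 1\right) = -5 + \left(-1 + 2 P\right) = -6 + 2 P$)
$M = 48$ ($M = \left(-6 + 2 \cdot 4\right) 24 = \left(-6 + 8\right) 24 = 2 \cdot 24 = 48$)
$\frac{48047 + 37414}{-27473 + l{\left(M \right)}} = \frac{48047 + 37414}{-27473 + 48} = \frac{85461}{-27425} = 85461 \left(- \frac{1}{27425}\right) = - \frac{85461}{27425}$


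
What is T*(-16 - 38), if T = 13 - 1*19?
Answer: 324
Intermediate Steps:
T = -6 (T = 13 - 19 = -6)
T*(-16 - 38) = -6*(-16 - 38) = -6*(-54) = 324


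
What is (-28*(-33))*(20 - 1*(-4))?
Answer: 22176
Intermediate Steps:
(-28*(-33))*(20 - 1*(-4)) = 924*(20 + 4) = 924*24 = 22176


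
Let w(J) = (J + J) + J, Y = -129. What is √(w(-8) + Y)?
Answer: 3*I*√17 ≈ 12.369*I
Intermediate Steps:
w(J) = 3*J (w(J) = 2*J + J = 3*J)
√(w(-8) + Y) = √(3*(-8) - 129) = √(-24 - 129) = √(-153) = 3*I*√17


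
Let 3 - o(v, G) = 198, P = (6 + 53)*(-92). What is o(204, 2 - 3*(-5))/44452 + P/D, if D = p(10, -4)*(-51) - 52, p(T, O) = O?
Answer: -30164387/844588 ≈ -35.715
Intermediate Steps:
P = -5428 (P = 59*(-92) = -5428)
o(v, G) = -195 (o(v, G) = 3 - 1*198 = 3 - 198 = -195)
D = 152 (D = -4*(-51) - 52 = 204 - 52 = 152)
o(204, 2 - 3*(-5))/44452 + P/D = -195/44452 - 5428/152 = -195*1/44452 - 5428*1/152 = -195/44452 - 1357/38 = -30164387/844588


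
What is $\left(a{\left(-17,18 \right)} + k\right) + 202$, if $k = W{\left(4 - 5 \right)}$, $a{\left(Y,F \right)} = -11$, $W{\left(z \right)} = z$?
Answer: $190$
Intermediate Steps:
$k = -1$ ($k = 4 - 5 = -1$)
$\left(a{\left(-17,18 \right)} + k\right) + 202 = \left(-11 - 1\right) + 202 = -12 + 202 = 190$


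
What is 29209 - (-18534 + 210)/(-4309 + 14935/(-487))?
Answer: 30860951287/1056709 ≈ 29205.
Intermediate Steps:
29209 - (-18534 + 210)/(-4309 + 14935/(-487)) = 29209 - (-18324)/(-4309 + 14935*(-1/487)) = 29209 - (-18324)/(-4309 - 14935/487) = 29209 - (-18324)/(-2113418/487) = 29209 - (-18324)*(-487)/2113418 = 29209 - 1*4461894/1056709 = 29209 - 4461894/1056709 = 30860951287/1056709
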